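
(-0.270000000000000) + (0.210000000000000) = -0.0600000000000000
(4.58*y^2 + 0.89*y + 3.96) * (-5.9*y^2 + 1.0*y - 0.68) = -27.022*y^4 - 0.671*y^3 - 25.5884*y^2 + 3.3548*y - 2.6928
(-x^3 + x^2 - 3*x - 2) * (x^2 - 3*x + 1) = -x^5 + 4*x^4 - 7*x^3 + 8*x^2 + 3*x - 2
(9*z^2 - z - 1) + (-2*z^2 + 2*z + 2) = 7*z^2 + z + 1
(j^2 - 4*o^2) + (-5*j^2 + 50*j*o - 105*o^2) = -4*j^2 + 50*j*o - 109*o^2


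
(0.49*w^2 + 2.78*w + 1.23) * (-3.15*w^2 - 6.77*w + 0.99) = -1.5435*w^4 - 12.0743*w^3 - 22.21*w^2 - 5.5749*w + 1.2177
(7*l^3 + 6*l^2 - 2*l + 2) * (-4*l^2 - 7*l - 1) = -28*l^5 - 73*l^4 - 41*l^3 - 12*l - 2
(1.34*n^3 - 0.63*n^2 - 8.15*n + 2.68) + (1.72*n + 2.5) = 1.34*n^3 - 0.63*n^2 - 6.43*n + 5.18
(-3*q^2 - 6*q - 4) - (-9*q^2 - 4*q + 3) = 6*q^2 - 2*q - 7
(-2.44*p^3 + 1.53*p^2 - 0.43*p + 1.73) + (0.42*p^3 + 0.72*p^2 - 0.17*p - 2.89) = -2.02*p^3 + 2.25*p^2 - 0.6*p - 1.16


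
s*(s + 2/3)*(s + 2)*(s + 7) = s^4 + 29*s^3/3 + 20*s^2 + 28*s/3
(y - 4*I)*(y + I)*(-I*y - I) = -I*y^3 - 3*y^2 - I*y^2 - 3*y - 4*I*y - 4*I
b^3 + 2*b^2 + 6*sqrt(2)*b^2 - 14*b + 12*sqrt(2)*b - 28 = (b + 2)*(b - sqrt(2))*(b + 7*sqrt(2))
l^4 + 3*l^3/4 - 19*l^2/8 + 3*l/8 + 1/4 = (l - 1)*(l - 1/2)*(l + 1/4)*(l + 2)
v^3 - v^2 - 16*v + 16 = (v - 4)*(v - 1)*(v + 4)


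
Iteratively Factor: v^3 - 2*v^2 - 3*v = (v + 1)*(v^2 - 3*v) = (v - 3)*(v + 1)*(v)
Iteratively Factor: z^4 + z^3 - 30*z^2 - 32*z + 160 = (z - 2)*(z^3 + 3*z^2 - 24*z - 80) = (z - 5)*(z - 2)*(z^2 + 8*z + 16) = (z - 5)*(z - 2)*(z + 4)*(z + 4)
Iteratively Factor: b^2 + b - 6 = (b - 2)*(b + 3)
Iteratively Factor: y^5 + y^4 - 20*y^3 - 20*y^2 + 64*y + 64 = (y - 2)*(y^4 + 3*y^3 - 14*y^2 - 48*y - 32) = (y - 4)*(y - 2)*(y^3 + 7*y^2 + 14*y + 8) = (y - 4)*(y - 2)*(y + 1)*(y^2 + 6*y + 8) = (y - 4)*(y - 2)*(y + 1)*(y + 4)*(y + 2)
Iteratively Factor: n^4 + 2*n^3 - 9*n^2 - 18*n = (n)*(n^3 + 2*n^2 - 9*n - 18) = n*(n + 2)*(n^2 - 9) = n*(n - 3)*(n + 2)*(n + 3)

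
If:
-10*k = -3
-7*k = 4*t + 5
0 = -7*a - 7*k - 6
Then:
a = -81/70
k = 3/10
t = -71/40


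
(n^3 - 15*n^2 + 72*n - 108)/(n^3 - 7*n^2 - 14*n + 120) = (n^2 - 9*n + 18)/(n^2 - n - 20)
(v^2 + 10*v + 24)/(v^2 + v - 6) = (v^2 + 10*v + 24)/(v^2 + v - 6)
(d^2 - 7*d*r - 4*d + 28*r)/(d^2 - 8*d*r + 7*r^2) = (4 - d)/(-d + r)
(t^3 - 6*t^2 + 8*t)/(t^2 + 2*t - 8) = t*(t - 4)/(t + 4)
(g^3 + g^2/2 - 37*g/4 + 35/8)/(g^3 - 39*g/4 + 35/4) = (g - 1/2)/(g - 1)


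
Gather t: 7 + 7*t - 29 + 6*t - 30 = 13*t - 52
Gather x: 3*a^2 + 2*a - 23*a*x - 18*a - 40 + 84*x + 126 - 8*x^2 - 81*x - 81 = 3*a^2 - 16*a - 8*x^2 + x*(3 - 23*a) + 5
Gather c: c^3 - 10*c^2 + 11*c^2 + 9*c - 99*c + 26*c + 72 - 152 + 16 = c^3 + c^2 - 64*c - 64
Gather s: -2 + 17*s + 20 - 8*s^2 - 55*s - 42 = -8*s^2 - 38*s - 24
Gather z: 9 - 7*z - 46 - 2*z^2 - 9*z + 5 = -2*z^2 - 16*z - 32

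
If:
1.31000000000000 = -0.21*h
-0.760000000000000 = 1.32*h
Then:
No Solution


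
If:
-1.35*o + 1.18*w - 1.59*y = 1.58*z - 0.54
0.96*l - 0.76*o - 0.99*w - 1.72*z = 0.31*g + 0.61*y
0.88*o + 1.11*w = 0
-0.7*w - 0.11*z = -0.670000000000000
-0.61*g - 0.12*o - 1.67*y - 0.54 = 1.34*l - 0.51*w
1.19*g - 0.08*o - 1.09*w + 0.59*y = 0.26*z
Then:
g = -134.63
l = -223.48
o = -38.11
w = 30.22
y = 240.14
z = -186.19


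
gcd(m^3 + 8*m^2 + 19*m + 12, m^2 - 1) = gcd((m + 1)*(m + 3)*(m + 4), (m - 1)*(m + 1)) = m + 1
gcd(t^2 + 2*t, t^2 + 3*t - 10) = 1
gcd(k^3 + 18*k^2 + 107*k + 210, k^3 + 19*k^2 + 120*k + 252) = k^2 + 13*k + 42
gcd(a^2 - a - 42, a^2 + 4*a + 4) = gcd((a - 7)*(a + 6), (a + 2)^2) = 1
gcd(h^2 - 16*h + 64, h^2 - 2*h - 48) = h - 8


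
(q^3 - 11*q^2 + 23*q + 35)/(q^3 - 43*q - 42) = (q - 5)/(q + 6)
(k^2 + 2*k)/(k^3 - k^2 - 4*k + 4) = k/(k^2 - 3*k + 2)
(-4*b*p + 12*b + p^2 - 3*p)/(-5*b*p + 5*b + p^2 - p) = (4*b*p - 12*b - p^2 + 3*p)/(5*b*p - 5*b - p^2 + p)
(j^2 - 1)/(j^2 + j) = (j - 1)/j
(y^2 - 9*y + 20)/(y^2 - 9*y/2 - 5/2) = 2*(y - 4)/(2*y + 1)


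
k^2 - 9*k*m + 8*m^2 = (k - 8*m)*(k - m)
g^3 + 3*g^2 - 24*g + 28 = (g - 2)^2*(g + 7)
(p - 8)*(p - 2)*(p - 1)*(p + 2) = p^4 - 9*p^3 + 4*p^2 + 36*p - 32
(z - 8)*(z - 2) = z^2 - 10*z + 16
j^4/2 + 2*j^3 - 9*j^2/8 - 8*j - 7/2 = (j/2 + 1)*(j - 2)*(j + 1/2)*(j + 7/2)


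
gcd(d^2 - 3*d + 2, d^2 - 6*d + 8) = d - 2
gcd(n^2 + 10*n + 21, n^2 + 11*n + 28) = n + 7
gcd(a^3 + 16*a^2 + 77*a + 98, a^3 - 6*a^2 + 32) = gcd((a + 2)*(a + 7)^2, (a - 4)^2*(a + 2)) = a + 2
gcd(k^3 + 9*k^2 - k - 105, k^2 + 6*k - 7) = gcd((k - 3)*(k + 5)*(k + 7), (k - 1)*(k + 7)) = k + 7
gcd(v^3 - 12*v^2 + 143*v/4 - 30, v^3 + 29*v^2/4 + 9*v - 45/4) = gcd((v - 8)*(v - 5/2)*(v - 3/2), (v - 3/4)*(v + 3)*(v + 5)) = 1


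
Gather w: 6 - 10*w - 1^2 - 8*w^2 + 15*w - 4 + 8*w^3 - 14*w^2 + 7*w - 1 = 8*w^3 - 22*w^2 + 12*w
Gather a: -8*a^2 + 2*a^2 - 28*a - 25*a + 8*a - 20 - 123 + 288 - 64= -6*a^2 - 45*a + 81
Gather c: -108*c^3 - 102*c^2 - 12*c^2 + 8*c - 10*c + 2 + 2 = -108*c^3 - 114*c^2 - 2*c + 4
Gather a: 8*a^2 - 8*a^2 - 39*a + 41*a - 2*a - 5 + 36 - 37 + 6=0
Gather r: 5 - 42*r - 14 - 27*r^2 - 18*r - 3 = -27*r^2 - 60*r - 12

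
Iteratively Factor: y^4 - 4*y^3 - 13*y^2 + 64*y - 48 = (y - 3)*(y^3 - y^2 - 16*y + 16) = (y - 4)*(y - 3)*(y^2 + 3*y - 4) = (y - 4)*(y - 3)*(y + 4)*(y - 1)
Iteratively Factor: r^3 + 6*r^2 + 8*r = (r + 4)*(r^2 + 2*r) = r*(r + 4)*(r + 2)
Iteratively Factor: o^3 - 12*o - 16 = (o - 4)*(o^2 + 4*o + 4) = (o - 4)*(o + 2)*(o + 2)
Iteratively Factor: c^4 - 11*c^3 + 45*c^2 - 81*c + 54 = (c - 3)*(c^3 - 8*c^2 + 21*c - 18) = (c - 3)^2*(c^2 - 5*c + 6) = (c - 3)^3*(c - 2)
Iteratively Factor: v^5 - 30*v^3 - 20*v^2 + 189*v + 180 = (v + 1)*(v^4 - v^3 - 29*v^2 + 9*v + 180) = (v + 1)*(v + 4)*(v^3 - 5*v^2 - 9*v + 45) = (v - 5)*(v + 1)*(v + 4)*(v^2 - 9) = (v - 5)*(v - 3)*(v + 1)*(v + 4)*(v + 3)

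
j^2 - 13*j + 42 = (j - 7)*(j - 6)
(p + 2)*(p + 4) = p^2 + 6*p + 8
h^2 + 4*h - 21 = (h - 3)*(h + 7)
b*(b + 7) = b^2 + 7*b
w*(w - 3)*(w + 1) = w^3 - 2*w^2 - 3*w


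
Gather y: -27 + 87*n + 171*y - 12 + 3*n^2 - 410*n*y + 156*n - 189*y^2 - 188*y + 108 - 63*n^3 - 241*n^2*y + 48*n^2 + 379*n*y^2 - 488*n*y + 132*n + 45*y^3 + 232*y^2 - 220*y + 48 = -63*n^3 + 51*n^2 + 375*n + 45*y^3 + y^2*(379*n + 43) + y*(-241*n^2 - 898*n - 237) + 117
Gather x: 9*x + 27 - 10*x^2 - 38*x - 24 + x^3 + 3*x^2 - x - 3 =x^3 - 7*x^2 - 30*x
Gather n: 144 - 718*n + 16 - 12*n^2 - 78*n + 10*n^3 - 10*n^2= 10*n^3 - 22*n^2 - 796*n + 160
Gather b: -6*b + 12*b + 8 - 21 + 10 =6*b - 3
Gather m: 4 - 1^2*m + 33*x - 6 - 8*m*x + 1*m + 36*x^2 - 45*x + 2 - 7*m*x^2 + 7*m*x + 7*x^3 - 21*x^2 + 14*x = m*(-7*x^2 - x) + 7*x^3 + 15*x^2 + 2*x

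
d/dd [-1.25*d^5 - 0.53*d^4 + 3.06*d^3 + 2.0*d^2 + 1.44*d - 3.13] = -6.25*d^4 - 2.12*d^3 + 9.18*d^2 + 4.0*d + 1.44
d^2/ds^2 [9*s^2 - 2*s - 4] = 18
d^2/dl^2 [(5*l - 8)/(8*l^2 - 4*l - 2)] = 2*(40*l^3 - 192*l^2 + 126*l - 37)/(64*l^6 - 96*l^5 + 40*l^3 - 6*l - 1)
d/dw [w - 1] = 1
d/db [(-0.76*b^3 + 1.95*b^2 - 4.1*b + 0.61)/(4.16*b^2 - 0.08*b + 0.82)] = (-3.1616*b^4 + 0.121600000000001*b^3 + 15.0304*b^2 - 1.8772*b - 3.3132)/(17.3056*b^4 - 0.6656*b^3 + 6.8288*b^2 - 0.1312*b + 0.6724)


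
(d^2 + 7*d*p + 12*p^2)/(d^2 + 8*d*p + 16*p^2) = (d + 3*p)/(d + 4*p)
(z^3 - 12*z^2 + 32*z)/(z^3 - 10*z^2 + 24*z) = (z - 8)/(z - 6)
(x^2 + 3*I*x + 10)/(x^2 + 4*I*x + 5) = (x - 2*I)/(x - I)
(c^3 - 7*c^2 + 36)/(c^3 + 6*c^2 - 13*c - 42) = (c - 6)/(c + 7)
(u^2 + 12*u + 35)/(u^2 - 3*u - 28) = (u^2 + 12*u + 35)/(u^2 - 3*u - 28)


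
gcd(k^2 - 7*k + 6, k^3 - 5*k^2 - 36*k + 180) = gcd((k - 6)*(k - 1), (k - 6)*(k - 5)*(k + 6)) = k - 6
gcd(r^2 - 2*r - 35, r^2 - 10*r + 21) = r - 7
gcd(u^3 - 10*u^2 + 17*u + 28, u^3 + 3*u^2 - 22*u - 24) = u^2 - 3*u - 4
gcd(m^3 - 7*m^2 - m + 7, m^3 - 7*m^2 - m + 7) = m^3 - 7*m^2 - m + 7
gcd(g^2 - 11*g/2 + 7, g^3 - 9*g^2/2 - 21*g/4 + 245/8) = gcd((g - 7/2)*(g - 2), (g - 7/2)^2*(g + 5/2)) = g - 7/2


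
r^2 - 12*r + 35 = (r - 7)*(r - 5)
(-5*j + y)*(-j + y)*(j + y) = 5*j^3 - j^2*y - 5*j*y^2 + y^3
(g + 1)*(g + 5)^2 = g^3 + 11*g^2 + 35*g + 25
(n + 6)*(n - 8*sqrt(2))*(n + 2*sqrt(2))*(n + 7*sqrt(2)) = n^4 + sqrt(2)*n^3 + 6*n^3 - 116*n^2 + 6*sqrt(2)*n^2 - 696*n - 224*sqrt(2)*n - 1344*sqrt(2)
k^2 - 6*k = k*(k - 6)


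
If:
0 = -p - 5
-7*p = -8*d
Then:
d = -35/8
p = -5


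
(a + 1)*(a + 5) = a^2 + 6*a + 5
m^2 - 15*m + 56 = (m - 8)*(m - 7)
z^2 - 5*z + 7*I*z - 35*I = (z - 5)*(z + 7*I)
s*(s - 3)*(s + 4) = s^3 + s^2 - 12*s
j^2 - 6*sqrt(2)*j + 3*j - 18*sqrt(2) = (j + 3)*(j - 6*sqrt(2))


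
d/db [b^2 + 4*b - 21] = 2*b + 4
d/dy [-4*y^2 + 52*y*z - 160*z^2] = -8*y + 52*z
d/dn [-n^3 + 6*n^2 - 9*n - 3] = -3*n^2 + 12*n - 9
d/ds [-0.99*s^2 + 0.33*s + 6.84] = 0.33 - 1.98*s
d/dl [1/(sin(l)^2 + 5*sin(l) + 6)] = -(2*sin(l) + 5)*cos(l)/(sin(l)^2 + 5*sin(l) + 6)^2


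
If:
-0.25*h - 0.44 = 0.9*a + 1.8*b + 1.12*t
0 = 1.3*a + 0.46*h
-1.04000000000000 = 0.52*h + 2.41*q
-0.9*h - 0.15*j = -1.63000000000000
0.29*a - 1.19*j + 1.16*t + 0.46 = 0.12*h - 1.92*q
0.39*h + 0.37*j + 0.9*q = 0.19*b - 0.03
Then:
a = -0.67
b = -0.75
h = 1.88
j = -0.41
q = -0.84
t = 0.93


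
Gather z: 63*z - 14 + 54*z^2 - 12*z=54*z^2 + 51*z - 14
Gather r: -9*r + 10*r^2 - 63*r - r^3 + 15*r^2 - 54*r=-r^3 + 25*r^2 - 126*r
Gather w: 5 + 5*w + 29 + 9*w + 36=14*w + 70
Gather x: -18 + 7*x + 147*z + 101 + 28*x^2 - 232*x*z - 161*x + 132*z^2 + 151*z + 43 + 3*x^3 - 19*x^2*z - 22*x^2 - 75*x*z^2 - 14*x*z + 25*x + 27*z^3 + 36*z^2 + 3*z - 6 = 3*x^3 + x^2*(6 - 19*z) + x*(-75*z^2 - 246*z - 129) + 27*z^3 + 168*z^2 + 301*z + 120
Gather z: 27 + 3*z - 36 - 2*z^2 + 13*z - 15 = -2*z^2 + 16*z - 24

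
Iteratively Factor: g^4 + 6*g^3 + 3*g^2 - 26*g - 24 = (g + 3)*(g^3 + 3*g^2 - 6*g - 8) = (g + 1)*(g + 3)*(g^2 + 2*g - 8) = (g - 2)*(g + 1)*(g + 3)*(g + 4)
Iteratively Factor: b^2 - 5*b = (b - 5)*(b)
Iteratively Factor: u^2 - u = (u)*(u - 1)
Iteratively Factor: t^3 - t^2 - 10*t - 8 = (t + 2)*(t^2 - 3*t - 4) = (t + 1)*(t + 2)*(t - 4)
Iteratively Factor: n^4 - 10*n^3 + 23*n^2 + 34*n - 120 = (n - 5)*(n^3 - 5*n^2 - 2*n + 24) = (n - 5)*(n + 2)*(n^2 - 7*n + 12) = (n - 5)*(n - 3)*(n + 2)*(n - 4)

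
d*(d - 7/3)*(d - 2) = d^3 - 13*d^2/3 + 14*d/3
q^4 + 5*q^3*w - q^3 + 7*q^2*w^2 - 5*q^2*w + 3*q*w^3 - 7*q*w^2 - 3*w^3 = (q - 1)*(q + w)^2*(q + 3*w)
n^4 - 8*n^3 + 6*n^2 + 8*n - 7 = (n - 7)*(n - 1)^2*(n + 1)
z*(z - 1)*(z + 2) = z^3 + z^2 - 2*z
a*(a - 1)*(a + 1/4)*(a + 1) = a^4 + a^3/4 - a^2 - a/4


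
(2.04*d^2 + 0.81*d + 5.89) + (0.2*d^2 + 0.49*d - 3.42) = 2.24*d^2 + 1.3*d + 2.47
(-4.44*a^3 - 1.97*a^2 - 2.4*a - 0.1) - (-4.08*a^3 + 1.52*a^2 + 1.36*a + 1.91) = -0.36*a^3 - 3.49*a^2 - 3.76*a - 2.01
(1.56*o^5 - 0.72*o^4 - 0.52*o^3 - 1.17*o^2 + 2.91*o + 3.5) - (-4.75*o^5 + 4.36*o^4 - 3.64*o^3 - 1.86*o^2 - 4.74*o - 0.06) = 6.31*o^5 - 5.08*o^4 + 3.12*o^3 + 0.69*o^2 + 7.65*o + 3.56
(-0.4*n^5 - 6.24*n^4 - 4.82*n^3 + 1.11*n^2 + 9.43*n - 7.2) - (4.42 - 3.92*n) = -0.4*n^5 - 6.24*n^4 - 4.82*n^3 + 1.11*n^2 + 13.35*n - 11.62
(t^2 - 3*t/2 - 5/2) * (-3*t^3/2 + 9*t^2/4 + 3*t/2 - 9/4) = -3*t^5/2 + 9*t^4/2 + 15*t^3/8 - 81*t^2/8 - 3*t/8 + 45/8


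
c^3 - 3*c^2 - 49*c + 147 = (c - 7)*(c - 3)*(c + 7)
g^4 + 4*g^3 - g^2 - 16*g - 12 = (g - 2)*(g + 1)*(g + 2)*(g + 3)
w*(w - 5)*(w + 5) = w^3 - 25*w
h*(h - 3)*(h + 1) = h^3 - 2*h^2 - 3*h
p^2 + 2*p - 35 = (p - 5)*(p + 7)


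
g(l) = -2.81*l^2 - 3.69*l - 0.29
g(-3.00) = -14.51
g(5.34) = -100.12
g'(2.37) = -17.01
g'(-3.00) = 13.17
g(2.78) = -32.27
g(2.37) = -24.82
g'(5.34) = -33.70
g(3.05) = -37.68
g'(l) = -5.62*l - 3.69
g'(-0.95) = 1.65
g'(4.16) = -27.07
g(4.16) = -64.27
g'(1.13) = -10.04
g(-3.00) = -14.51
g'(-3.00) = 13.17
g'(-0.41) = -1.39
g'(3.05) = -20.83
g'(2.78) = -19.31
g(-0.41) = 0.75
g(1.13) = -8.05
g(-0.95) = 0.68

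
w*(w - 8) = w^2 - 8*w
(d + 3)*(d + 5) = d^2 + 8*d + 15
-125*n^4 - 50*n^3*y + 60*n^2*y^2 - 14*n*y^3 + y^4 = (-5*n + y)^3*(n + y)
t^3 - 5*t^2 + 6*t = t*(t - 3)*(t - 2)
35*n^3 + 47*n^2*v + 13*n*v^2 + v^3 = (n + v)*(5*n + v)*(7*n + v)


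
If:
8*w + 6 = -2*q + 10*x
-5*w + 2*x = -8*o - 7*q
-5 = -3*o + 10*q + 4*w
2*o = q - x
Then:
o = -89/566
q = -327/1132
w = -731/1132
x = 29/1132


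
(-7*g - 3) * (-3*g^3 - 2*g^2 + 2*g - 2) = 21*g^4 + 23*g^3 - 8*g^2 + 8*g + 6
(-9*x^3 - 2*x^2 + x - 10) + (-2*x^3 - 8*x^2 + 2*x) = -11*x^3 - 10*x^2 + 3*x - 10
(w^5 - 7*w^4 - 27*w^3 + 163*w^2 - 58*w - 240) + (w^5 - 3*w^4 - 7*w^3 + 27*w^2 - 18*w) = 2*w^5 - 10*w^4 - 34*w^3 + 190*w^2 - 76*w - 240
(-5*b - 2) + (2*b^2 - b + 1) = 2*b^2 - 6*b - 1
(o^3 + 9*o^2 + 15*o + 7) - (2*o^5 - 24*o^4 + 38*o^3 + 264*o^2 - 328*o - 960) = -2*o^5 + 24*o^4 - 37*o^3 - 255*o^2 + 343*o + 967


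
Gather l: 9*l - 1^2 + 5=9*l + 4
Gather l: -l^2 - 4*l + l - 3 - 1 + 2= -l^2 - 3*l - 2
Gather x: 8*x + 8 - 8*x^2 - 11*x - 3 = -8*x^2 - 3*x + 5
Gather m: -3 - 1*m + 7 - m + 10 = 14 - 2*m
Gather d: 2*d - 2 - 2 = 2*d - 4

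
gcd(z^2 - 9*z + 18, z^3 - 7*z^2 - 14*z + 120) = z - 6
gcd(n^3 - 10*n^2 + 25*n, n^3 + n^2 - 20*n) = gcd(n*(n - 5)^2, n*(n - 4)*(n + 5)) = n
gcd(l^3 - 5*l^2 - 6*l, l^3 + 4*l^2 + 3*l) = l^2 + l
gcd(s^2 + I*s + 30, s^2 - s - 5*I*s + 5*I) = s - 5*I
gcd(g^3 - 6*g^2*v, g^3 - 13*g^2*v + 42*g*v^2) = -g^2 + 6*g*v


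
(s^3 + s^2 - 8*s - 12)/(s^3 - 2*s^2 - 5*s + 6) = (s + 2)/(s - 1)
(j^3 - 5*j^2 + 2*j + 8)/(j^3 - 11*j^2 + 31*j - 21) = (j^3 - 5*j^2 + 2*j + 8)/(j^3 - 11*j^2 + 31*j - 21)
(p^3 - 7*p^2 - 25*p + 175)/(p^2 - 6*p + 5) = (p^2 - 2*p - 35)/(p - 1)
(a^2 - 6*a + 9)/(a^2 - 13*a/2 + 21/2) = 2*(a - 3)/(2*a - 7)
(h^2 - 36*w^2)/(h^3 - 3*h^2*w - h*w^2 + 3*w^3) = (h^2 - 36*w^2)/(h^3 - 3*h^2*w - h*w^2 + 3*w^3)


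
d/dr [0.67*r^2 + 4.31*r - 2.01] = 1.34*r + 4.31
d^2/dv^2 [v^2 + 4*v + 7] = 2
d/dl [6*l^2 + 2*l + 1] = 12*l + 2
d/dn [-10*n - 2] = -10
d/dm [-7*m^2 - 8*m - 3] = -14*m - 8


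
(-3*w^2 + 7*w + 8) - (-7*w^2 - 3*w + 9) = 4*w^2 + 10*w - 1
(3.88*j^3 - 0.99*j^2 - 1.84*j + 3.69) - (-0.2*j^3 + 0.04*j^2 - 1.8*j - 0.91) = 4.08*j^3 - 1.03*j^2 - 0.04*j + 4.6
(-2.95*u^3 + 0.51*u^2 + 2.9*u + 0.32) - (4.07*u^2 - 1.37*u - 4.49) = -2.95*u^3 - 3.56*u^2 + 4.27*u + 4.81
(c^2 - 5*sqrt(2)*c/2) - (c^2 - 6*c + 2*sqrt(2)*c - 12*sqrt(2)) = -9*sqrt(2)*c/2 + 6*c + 12*sqrt(2)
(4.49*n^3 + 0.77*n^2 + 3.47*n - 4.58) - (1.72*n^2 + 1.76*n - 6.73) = 4.49*n^3 - 0.95*n^2 + 1.71*n + 2.15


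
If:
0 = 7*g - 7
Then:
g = 1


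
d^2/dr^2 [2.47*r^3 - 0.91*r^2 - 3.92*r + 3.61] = 14.82*r - 1.82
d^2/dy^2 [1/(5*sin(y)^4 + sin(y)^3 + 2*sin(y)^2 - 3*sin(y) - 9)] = (-400*sin(y)^7 + 285*sin(y)^6 + 86*sin(y)^5 + 27*sin(y)^4 - 565*sin(y)^3 + 474*sin(y)^2 - 9*sin(y) + 54)/((sin(y) + 1)^2*(5*sin(y)^3 - 4*sin(y)^2 + 6*sin(y) - 9)^3)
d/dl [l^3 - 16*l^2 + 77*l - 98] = 3*l^2 - 32*l + 77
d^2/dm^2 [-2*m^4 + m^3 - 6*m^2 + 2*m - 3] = -24*m^2 + 6*m - 12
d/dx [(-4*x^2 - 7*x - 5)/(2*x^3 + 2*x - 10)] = (-(8*x + 7)*(x^3 + x - 5) + (3*x^2 + 1)*(4*x^2 + 7*x + 5))/(2*(x^3 + x - 5)^2)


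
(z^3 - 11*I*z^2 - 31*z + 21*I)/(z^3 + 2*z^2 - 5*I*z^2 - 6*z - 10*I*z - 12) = (z^2 - 8*I*z - 7)/(z^2 + 2*z*(1 - I) - 4*I)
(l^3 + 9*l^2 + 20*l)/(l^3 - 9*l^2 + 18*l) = (l^2 + 9*l + 20)/(l^2 - 9*l + 18)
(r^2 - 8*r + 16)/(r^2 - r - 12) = (r - 4)/(r + 3)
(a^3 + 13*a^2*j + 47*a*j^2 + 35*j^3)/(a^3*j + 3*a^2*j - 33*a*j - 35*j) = (a^3 + 13*a^2*j + 47*a*j^2 + 35*j^3)/(j*(a^3 + 3*a^2 - 33*a - 35))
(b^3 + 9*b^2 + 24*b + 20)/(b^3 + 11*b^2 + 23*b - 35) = (b^2 + 4*b + 4)/(b^2 + 6*b - 7)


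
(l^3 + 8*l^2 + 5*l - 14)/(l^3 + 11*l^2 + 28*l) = (l^2 + l - 2)/(l*(l + 4))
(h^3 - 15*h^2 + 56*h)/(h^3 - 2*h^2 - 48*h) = (h - 7)/(h + 6)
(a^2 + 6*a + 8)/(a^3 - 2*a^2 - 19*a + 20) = (a + 2)/(a^2 - 6*a + 5)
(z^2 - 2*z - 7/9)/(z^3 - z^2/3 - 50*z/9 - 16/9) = (3*z - 7)/(3*z^2 - 2*z - 16)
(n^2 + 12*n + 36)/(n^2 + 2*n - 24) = (n + 6)/(n - 4)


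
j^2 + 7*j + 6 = (j + 1)*(j + 6)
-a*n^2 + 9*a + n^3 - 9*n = (-a + n)*(n - 3)*(n + 3)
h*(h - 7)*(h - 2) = h^3 - 9*h^2 + 14*h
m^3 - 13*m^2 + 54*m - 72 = (m - 6)*(m - 4)*(m - 3)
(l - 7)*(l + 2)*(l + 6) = l^3 + l^2 - 44*l - 84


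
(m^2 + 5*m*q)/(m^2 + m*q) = (m + 5*q)/(m + q)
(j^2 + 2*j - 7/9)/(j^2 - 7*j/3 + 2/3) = (j + 7/3)/(j - 2)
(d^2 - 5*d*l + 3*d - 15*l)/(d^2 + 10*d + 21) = (d - 5*l)/(d + 7)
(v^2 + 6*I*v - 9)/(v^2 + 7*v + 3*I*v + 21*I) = (v + 3*I)/(v + 7)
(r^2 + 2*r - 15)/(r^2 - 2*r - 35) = (r - 3)/(r - 7)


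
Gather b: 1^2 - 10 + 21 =12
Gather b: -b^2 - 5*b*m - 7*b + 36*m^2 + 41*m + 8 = -b^2 + b*(-5*m - 7) + 36*m^2 + 41*m + 8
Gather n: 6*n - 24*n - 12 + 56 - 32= 12 - 18*n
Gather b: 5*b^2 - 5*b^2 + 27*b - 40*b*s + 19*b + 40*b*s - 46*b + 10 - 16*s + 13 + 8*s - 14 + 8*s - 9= 0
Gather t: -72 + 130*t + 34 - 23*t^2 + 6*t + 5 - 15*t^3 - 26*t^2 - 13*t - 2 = -15*t^3 - 49*t^2 + 123*t - 35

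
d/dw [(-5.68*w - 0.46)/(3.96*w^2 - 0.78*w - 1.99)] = (22.4928*w^2 + 3.6432*w + 10.9444)/(15.6816*w^4 - 6.1776*w^3 - 15.1524*w^2 + 3.1044*w + 3.9601)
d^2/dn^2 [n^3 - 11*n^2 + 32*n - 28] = 6*n - 22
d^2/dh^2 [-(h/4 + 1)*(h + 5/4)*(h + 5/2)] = -3*h/2 - 31/8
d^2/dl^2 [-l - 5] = 0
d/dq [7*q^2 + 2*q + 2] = 14*q + 2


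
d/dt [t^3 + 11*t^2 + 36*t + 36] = 3*t^2 + 22*t + 36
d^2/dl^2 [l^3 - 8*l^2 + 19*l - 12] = 6*l - 16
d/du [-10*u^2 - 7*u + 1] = -20*u - 7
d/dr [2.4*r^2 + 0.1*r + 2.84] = 4.8*r + 0.1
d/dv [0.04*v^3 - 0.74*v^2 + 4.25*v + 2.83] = 0.12*v^2 - 1.48*v + 4.25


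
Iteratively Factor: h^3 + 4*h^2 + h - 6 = (h + 3)*(h^2 + h - 2) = (h - 1)*(h + 3)*(h + 2)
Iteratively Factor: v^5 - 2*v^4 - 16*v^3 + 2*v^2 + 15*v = (v)*(v^4 - 2*v^3 - 16*v^2 + 2*v + 15) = v*(v + 1)*(v^3 - 3*v^2 - 13*v + 15) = v*(v + 1)*(v + 3)*(v^2 - 6*v + 5) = v*(v - 5)*(v + 1)*(v + 3)*(v - 1)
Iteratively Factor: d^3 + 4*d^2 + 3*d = (d)*(d^2 + 4*d + 3) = d*(d + 3)*(d + 1)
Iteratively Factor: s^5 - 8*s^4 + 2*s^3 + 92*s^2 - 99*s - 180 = (s - 4)*(s^4 - 4*s^3 - 14*s^2 + 36*s + 45) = (s - 4)*(s + 3)*(s^3 - 7*s^2 + 7*s + 15) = (s - 5)*(s - 4)*(s + 3)*(s^2 - 2*s - 3) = (s - 5)*(s - 4)*(s - 3)*(s + 3)*(s + 1)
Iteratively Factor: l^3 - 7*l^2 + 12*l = (l - 3)*(l^2 - 4*l) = l*(l - 3)*(l - 4)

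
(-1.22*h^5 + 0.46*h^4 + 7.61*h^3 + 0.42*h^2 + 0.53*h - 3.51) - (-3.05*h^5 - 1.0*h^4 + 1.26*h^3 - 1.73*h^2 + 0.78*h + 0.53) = 1.83*h^5 + 1.46*h^4 + 6.35*h^3 + 2.15*h^2 - 0.25*h - 4.04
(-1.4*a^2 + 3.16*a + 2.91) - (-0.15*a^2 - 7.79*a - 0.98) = -1.25*a^2 + 10.95*a + 3.89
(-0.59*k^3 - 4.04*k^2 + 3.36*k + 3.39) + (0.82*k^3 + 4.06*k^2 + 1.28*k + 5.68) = 0.23*k^3 + 0.0199999999999996*k^2 + 4.64*k + 9.07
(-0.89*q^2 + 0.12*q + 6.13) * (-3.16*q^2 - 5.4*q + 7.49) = 2.8124*q^4 + 4.4268*q^3 - 26.6849*q^2 - 32.2032*q + 45.9137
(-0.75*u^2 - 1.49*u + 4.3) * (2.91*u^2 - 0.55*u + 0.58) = -2.1825*u^4 - 3.9234*u^3 + 12.8975*u^2 - 3.2292*u + 2.494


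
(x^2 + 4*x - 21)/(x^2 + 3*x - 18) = (x + 7)/(x + 6)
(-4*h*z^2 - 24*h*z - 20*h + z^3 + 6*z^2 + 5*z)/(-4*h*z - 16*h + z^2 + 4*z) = (z^2 + 6*z + 5)/(z + 4)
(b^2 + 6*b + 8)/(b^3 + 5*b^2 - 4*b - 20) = (b + 4)/(b^2 + 3*b - 10)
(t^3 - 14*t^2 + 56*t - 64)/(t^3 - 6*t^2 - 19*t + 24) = (t^2 - 6*t + 8)/(t^2 + 2*t - 3)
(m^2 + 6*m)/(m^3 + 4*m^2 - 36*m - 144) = m/(m^2 - 2*m - 24)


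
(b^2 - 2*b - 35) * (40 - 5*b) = -5*b^3 + 50*b^2 + 95*b - 1400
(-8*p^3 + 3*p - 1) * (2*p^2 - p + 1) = -16*p^5 + 8*p^4 - 2*p^3 - 5*p^2 + 4*p - 1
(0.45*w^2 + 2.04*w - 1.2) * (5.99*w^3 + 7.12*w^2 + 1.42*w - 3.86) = 2.6955*w^5 + 15.4236*w^4 + 7.9758*w^3 - 7.3842*w^2 - 9.5784*w + 4.632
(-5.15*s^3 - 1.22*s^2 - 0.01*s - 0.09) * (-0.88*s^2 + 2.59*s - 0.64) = 4.532*s^5 - 12.2649*s^4 + 0.145000000000001*s^3 + 0.8341*s^2 - 0.2267*s + 0.0576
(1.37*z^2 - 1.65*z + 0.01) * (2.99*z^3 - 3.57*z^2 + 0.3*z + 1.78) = 4.0963*z^5 - 9.8244*z^4 + 6.3314*z^3 + 1.9079*z^2 - 2.934*z + 0.0178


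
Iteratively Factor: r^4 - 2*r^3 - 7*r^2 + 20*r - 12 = (r - 2)*(r^3 - 7*r + 6) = (r - 2)^2*(r^2 + 2*r - 3) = (r - 2)^2*(r - 1)*(r + 3)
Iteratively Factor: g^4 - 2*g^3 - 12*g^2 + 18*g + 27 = (g + 3)*(g^3 - 5*g^2 + 3*g + 9) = (g - 3)*(g + 3)*(g^2 - 2*g - 3) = (g - 3)^2*(g + 3)*(g + 1)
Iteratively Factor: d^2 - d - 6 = (d - 3)*(d + 2)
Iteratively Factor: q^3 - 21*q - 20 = (q - 5)*(q^2 + 5*q + 4) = (q - 5)*(q + 4)*(q + 1)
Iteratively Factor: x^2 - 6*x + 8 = (x - 4)*(x - 2)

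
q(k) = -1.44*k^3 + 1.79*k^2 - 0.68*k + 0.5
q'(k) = -4.32*k^2 + 3.58*k - 0.68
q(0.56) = 0.43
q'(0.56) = -0.03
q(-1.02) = 4.58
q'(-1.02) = -8.83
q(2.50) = -12.51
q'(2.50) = -18.73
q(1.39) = -0.85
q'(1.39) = -4.05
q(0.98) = 0.20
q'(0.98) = -1.32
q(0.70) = 0.41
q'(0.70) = -0.29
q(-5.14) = 246.83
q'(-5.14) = -133.21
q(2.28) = -8.81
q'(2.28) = -14.97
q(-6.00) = 380.06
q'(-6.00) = -177.68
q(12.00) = -2238.22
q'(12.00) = -579.80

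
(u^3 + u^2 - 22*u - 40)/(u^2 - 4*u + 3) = (u^3 + u^2 - 22*u - 40)/(u^2 - 4*u + 3)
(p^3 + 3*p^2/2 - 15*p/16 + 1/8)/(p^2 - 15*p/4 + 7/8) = (4*p^2 + 7*p - 2)/(2*(2*p - 7))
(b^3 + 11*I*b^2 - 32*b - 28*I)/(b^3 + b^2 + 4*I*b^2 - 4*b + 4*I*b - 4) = (b + 7*I)/(b + 1)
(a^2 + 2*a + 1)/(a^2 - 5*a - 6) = (a + 1)/(a - 6)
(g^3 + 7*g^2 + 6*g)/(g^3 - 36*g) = (g + 1)/(g - 6)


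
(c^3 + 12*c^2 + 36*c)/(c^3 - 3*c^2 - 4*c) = (c^2 + 12*c + 36)/(c^2 - 3*c - 4)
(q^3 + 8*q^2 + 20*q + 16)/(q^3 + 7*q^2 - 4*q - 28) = (q^2 + 6*q + 8)/(q^2 + 5*q - 14)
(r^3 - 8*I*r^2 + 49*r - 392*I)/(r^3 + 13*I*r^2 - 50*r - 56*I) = (r^2 - 15*I*r - 56)/(r^2 + 6*I*r - 8)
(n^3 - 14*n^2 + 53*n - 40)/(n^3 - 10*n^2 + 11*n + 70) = (n^2 - 9*n + 8)/(n^2 - 5*n - 14)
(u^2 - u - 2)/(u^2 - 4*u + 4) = (u + 1)/(u - 2)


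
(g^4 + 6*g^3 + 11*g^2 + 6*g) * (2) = 2*g^4 + 12*g^3 + 22*g^2 + 12*g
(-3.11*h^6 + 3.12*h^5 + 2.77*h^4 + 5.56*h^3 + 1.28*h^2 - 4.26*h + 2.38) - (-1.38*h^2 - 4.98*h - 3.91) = -3.11*h^6 + 3.12*h^5 + 2.77*h^4 + 5.56*h^3 + 2.66*h^2 + 0.720000000000001*h + 6.29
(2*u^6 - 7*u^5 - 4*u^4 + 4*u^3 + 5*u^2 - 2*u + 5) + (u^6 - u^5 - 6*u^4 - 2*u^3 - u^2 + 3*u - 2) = 3*u^6 - 8*u^5 - 10*u^4 + 2*u^3 + 4*u^2 + u + 3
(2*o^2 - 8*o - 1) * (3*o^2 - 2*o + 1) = 6*o^4 - 28*o^3 + 15*o^2 - 6*o - 1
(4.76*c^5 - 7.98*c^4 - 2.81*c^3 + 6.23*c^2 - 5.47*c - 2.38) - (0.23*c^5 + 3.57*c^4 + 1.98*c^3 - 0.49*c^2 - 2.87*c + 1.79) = 4.53*c^5 - 11.55*c^4 - 4.79*c^3 + 6.72*c^2 - 2.6*c - 4.17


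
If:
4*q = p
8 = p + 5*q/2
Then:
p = 64/13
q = 16/13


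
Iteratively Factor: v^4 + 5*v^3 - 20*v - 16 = (v + 4)*(v^3 + v^2 - 4*v - 4) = (v + 2)*(v + 4)*(v^2 - v - 2) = (v + 1)*(v + 2)*(v + 4)*(v - 2)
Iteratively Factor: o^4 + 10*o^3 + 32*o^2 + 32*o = (o)*(o^3 + 10*o^2 + 32*o + 32) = o*(o + 4)*(o^2 + 6*o + 8) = o*(o + 4)^2*(o + 2)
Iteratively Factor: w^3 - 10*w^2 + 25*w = (w - 5)*(w^2 - 5*w) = w*(w - 5)*(w - 5)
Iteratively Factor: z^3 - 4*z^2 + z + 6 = (z + 1)*(z^2 - 5*z + 6) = (z - 3)*(z + 1)*(z - 2)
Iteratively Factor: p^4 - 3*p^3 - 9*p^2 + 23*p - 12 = (p - 4)*(p^3 + p^2 - 5*p + 3) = (p - 4)*(p - 1)*(p^2 + 2*p - 3) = (p - 4)*(p - 1)^2*(p + 3)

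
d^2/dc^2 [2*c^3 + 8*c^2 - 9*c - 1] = 12*c + 16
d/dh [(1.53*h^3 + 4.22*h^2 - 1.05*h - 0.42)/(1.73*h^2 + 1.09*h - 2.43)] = (2.6469*h^4 + 3.3354*h^3 - 4.7374*h^2 - 19.056*h + 3.0093)/(2.9929*h^4 + 3.7714*h^3 - 7.2197*h^2 - 5.2974*h + 5.9049)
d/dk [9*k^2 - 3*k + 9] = 18*k - 3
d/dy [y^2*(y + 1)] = y*(3*y + 2)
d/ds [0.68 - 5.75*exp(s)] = -5.75*exp(s)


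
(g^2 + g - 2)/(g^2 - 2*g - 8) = (g - 1)/(g - 4)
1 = 1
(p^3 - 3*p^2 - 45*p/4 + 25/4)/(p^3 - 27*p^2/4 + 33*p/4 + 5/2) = (4*p^2 + 8*p - 5)/(4*p^2 - 7*p - 2)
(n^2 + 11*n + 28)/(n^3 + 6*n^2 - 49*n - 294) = (n + 4)/(n^2 - n - 42)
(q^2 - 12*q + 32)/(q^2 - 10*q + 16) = (q - 4)/(q - 2)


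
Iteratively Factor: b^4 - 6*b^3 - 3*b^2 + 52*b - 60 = (b + 3)*(b^3 - 9*b^2 + 24*b - 20) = (b - 2)*(b + 3)*(b^2 - 7*b + 10) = (b - 5)*(b - 2)*(b + 3)*(b - 2)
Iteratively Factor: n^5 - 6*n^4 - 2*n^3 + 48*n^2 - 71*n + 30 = (n - 2)*(n^4 - 4*n^3 - 10*n^2 + 28*n - 15) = (n - 5)*(n - 2)*(n^3 + n^2 - 5*n + 3) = (n - 5)*(n - 2)*(n + 3)*(n^2 - 2*n + 1) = (n - 5)*(n - 2)*(n - 1)*(n + 3)*(n - 1)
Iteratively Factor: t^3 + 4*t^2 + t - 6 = (t + 2)*(t^2 + 2*t - 3) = (t + 2)*(t + 3)*(t - 1)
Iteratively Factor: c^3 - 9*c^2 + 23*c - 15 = (c - 5)*(c^2 - 4*c + 3) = (c - 5)*(c - 1)*(c - 3)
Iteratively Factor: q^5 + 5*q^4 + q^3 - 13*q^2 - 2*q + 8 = (q - 1)*(q^4 + 6*q^3 + 7*q^2 - 6*q - 8) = (q - 1)*(q + 2)*(q^3 + 4*q^2 - q - 4) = (q - 1)*(q + 2)*(q + 4)*(q^2 - 1) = (q - 1)*(q + 1)*(q + 2)*(q + 4)*(q - 1)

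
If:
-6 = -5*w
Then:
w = 6/5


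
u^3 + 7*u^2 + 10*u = u*(u + 2)*(u + 5)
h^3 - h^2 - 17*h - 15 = (h - 5)*(h + 1)*(h + 3)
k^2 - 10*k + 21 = (k - 7)*(k - 3)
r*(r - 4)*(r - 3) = r^3 - 7*r^2 + 12*r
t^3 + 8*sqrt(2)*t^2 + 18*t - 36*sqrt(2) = (t - sqrt(2))*(t + 3*sqrt(2))*(t + 6*sqrt(2))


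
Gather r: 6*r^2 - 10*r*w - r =6*r^2 + r*(-10*w - 1)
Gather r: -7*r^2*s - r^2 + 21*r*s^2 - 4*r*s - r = r^2*(-7*s - 1) + r*(21*s^2 - 4*s - 1)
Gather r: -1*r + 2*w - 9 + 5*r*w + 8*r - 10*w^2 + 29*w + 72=r*(5*w + 7) - 10*w^2 + 31*w + 63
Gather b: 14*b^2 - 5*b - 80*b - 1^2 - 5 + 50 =14*b^2 - 85*b + 44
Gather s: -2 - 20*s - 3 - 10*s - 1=-30*s - 6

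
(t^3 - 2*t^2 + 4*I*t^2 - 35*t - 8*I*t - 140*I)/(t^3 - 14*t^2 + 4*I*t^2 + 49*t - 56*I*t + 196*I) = (t + 5)/(t - 7)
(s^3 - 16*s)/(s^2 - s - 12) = s*(s + 4)/(s + 3)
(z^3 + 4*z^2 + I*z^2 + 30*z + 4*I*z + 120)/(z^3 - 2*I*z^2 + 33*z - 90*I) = (z + 4)/(z - 3*I)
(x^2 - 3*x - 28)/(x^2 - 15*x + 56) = (x + 4)/(x - 8)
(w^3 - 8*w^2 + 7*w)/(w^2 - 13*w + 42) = w*(w - 1)/(w - 6)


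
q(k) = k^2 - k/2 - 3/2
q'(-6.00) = -12.50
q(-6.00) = 37.50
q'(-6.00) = -12.50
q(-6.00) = 37.50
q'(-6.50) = -13.50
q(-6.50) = 44.00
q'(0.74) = 0.98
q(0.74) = -1.32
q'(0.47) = 0.44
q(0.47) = -1.51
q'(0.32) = 0.14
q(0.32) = -1.56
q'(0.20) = -0.10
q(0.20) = -1.56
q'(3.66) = 6.82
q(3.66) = 10.07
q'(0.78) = 1.06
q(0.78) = -1.28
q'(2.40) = 4.30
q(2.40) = 3.06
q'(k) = 2*k - 1/2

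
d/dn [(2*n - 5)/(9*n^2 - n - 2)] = (18*n^2 - 2*n - (2*n - 5)*(18*n - 1) - 4)/(-9*n^2 + n + 2)^2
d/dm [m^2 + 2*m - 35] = 2*m + 2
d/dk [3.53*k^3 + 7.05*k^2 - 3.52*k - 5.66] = 10.59*k^2 + 14.1*k - 3.52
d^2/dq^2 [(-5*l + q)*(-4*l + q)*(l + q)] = -16*l + 6*q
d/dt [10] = 0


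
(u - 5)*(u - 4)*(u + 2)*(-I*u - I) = -I*u^4 + 6*I*u^3 + 5*I*u^2 - 42*I*u - 40*I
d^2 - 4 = (d - 2)*(d + 2)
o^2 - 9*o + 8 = (o - 8)*(o - 1)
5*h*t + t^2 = t*(5*h + t)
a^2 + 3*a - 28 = (a - 4)*(a + 7)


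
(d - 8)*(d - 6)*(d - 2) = d^3 - 16*d^2 + 76*d - 96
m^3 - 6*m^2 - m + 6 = (m - 6)*(m - 1)*(m + 1)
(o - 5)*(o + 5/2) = o^2 - 5*o/2 - 25/2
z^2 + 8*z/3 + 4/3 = (z + 2/3)*(z + 2)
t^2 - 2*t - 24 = (t - 6)*(t + 4)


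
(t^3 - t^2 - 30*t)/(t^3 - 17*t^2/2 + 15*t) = 2*(t + 5)/(2*t - 5)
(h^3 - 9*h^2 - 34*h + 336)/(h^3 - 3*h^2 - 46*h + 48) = (h - 7)/(h - 1)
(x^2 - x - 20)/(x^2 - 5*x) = (x + 4)/x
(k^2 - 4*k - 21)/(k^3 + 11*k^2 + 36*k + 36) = (k - 7)/(k^2 + 8*k + 12)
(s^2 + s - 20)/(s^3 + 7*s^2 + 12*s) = (s^2 + s - 20)/(s*(s^2 + 7*s + 12))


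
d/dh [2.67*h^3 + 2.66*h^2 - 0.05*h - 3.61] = 8.01*h^2 + 5.32*h - 0.05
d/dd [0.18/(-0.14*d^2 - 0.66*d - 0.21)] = (0.0504*d + 0.1188)/(0.14*d^2 + 0.66*d + 0.21)^2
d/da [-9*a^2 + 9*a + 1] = 9 - 18*a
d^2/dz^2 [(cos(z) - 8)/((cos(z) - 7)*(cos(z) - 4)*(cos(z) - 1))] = 2*(2368*(1 - cos(z)^2)^2 - 84*sin(z)^6 - 2*cos(z)^7 - 30*cos(z)^6 - 519*cos(z)^5 - 2727*cos(z)^3 + 422*cos(z)^2 + 13528*cos(z) - 10672)/((cos(z) - 7)^3*(cos(z) - 4)^3*(cos(z) - 1)^3)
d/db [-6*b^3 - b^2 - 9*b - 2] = -18*b^2 - 2*b - 9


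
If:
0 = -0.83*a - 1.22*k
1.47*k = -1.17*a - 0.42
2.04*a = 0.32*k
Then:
No Solution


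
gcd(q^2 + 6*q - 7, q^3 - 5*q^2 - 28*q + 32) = q - 1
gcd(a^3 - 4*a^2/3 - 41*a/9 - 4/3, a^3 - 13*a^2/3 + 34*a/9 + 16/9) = a + 1/3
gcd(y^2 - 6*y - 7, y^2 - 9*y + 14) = y - 7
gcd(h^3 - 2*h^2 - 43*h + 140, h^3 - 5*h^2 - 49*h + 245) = h^2 + 2*h - 35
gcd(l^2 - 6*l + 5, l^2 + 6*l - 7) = l - 1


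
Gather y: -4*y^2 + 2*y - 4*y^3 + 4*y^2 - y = -4*y^3 + y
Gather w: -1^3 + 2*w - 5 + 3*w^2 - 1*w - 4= 3*w^2 + w - 10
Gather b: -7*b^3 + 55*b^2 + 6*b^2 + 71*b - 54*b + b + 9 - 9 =-7*b^3 + 61*b^2 + 18*b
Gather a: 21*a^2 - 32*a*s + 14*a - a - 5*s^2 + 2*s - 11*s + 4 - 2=21*a^2 + a*(13 - 32*s) - 5*s^2 - 9*s + 2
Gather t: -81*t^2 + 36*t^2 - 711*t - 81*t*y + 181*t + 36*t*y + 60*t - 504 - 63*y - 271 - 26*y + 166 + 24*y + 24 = -45*t^2 + t*(-45*y - 470) - 65*y - 585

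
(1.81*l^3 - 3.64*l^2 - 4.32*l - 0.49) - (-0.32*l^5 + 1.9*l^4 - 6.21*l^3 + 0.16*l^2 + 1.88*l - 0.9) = 0.32*l^5 - 1.9*l^4 + 8.02*l^3 - 3.8*l^2 - 6.2*l + 0.41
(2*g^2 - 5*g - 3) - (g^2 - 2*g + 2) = g^2 - 3*g - 5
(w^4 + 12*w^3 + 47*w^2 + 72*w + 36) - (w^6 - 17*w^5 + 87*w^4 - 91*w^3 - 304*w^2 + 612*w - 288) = -w^6 + 17*w^5 - 86*w^4 + 103*w^3 + 351*w^2 - 540*w + 324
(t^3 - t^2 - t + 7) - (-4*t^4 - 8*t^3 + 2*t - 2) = 4*t^4 + 9*t^3 - t^2 - 3*t + 9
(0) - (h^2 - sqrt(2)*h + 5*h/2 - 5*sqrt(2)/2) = -h^2 - 5*h/2 + sqrt(2)*h + 5*sqrt(2)/2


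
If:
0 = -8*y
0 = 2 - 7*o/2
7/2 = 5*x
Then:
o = 4/7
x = 7/10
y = 0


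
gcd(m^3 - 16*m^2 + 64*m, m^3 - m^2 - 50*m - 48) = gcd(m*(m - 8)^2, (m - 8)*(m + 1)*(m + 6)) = m - 8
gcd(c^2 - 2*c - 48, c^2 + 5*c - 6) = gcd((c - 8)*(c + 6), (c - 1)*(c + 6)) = c + 6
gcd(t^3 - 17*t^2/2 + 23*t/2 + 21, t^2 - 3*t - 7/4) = t - 7/2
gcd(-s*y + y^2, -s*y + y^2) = -s*y + y^2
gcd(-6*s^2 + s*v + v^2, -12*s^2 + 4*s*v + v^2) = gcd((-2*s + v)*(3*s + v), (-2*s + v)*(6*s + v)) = 2*s - v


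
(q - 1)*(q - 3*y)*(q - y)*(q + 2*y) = q^4 - 2*q^3*y - q^3 - 5*q^2*y^2 + 2*q^2*y + 6*q*y^3 + 5*q*y^2 - 6*y^3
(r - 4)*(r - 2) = r^2 - 6*r + 8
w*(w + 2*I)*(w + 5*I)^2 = w^4 + 12*I*w^3 - 45*w^2 - 50*I*w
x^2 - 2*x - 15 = (x - 5)*(x + 3)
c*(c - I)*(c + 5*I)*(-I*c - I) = -I*c^4 + 4*c^3 - I*c^3 + 4*c^2 - 5*I*c^2 - 5*I*c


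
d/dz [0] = 0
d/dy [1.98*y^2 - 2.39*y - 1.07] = 3.96*y - 2.39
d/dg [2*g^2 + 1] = 4*g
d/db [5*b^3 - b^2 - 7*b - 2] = 15*b^2 - 2*b - 7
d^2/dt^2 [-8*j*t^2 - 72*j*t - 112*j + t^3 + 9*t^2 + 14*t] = -16*j + 6*t + 18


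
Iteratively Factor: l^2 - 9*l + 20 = (l - 5)*(l - 4)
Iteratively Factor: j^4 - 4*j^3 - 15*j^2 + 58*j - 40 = (j - 5)*(j^3 + j^2 - 10*j + 8) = (j - 5)*(j - 1)*(j^2 + 2*j - 8) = (j - 5)*(j - 2)*(j - 1)*(j + 4)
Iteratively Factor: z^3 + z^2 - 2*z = (z - 1)*(z^2 + 2*z) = z*(z - 1)*(z + 2)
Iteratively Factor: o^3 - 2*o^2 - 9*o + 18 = (o + 3)*(o^2 - 5*o + 6) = (o - 3)*(o + 3)*(o - 2)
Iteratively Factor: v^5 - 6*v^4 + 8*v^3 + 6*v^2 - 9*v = (v - 3)*(v^4 - 3*v^3 - v^2 + 3*v) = (v - 3)*(v + 1)*(v^3 - 4*v^2 + 3*v) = (v - 3)^2*(v + 1)*(v^2 - v) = v*(v - 3)^2*(v + 1)*(v - 1)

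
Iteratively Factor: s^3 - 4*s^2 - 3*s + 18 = (s - 3)*(s^2 - s - 6) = (s - 3)^2*(s + 2)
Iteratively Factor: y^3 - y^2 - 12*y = (y - 4)*(y^2 + 3*y) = (y - 4)*(y + 3)*(y)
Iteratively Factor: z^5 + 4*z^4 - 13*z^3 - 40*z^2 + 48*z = (z)*(z^4 + 4*z^3 - 13*z^2 - 40*z + 48) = z*(z - 3)*(z^3 + 7*z^2 + 8*z - 16) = z*(z - 3)*(z - 1)*(z^2 + 8*z + 16) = z*(z - 3)*(z - 1)*(z + 4)*(z + 4)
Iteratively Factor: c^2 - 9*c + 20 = (c - 4)*(c - 5)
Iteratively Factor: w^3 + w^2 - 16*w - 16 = (w + 1)*(w^2 - 16) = (w - 4)*(w + 1)*(w + 4)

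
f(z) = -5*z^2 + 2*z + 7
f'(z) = 2 - 10*z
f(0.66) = 6.14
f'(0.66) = -4.60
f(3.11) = -35.14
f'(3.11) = -29.10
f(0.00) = 7.00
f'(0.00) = 2.00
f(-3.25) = -52.31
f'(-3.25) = 34.50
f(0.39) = 7.02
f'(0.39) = -1.90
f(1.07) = 3.42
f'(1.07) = -8.70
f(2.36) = -16.13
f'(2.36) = -21.60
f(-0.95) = 0.59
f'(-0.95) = 11.50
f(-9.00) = -416.00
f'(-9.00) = 92.00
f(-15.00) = -1148.00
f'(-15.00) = 152.00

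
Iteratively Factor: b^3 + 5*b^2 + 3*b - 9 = (b - 1)*(b^2 + 6*b + 9) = (b - 1)*(b + 3)*(b + 3)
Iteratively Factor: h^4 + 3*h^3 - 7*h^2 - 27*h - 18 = (h + 3)*(h^3 - 7*h - 6) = (h + 2)*(h + 3)*(h^2 - 2*h - 3) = (h - 3)*(h + 2)*(h + 3)*(h + 1)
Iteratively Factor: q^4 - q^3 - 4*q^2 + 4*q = (q)*(q^3 - q^2 - 4*q + 4) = q*(q - 1)*(q^2 - 4) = q*(q - 2)*(q - 1)*(q + 2)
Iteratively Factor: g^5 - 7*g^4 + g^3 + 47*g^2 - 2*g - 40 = (g - 4)*(g^4 - 3*g^3 - 11*g^2 + 3*g + 10) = (g - 5)*(g - 4)*(g^3 + 2*g^2 - g - 2) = (g - 5)*(g - 4)*(g + 1)*(g^2 + g - 2) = (g - 5)*(g - 4)*(g - 1)*(g + 1)*(g + 2)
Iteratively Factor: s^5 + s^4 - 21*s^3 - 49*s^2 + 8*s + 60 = (s + 2)*(s^4 - s^3 - 19*s^2 - 11*s + 30) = (s + 2)^2*(s^3 - 3*s^2 - 13*s + 15) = (s + 2)^2*(s + 3)*(s^2 - 6*s + 5) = (s - 5)*(s + 2)^2*(s + 3)*(s - 1)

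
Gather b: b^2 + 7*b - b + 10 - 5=b^2 + 6*b + 5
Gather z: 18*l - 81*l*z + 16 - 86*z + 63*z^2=18*l + 63*z^2 + z*(-81*l - 86) + 16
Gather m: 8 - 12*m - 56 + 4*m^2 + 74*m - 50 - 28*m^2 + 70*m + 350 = -24*m^2 + 132*m + 252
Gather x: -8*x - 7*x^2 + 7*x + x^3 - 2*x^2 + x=x^3 - 9*x^2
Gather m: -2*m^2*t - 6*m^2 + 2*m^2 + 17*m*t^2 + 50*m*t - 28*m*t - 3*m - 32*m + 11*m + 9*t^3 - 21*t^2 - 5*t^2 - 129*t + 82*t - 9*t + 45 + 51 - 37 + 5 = m^2*(-2*t - 4) + m*(17*t^2 + 22*t - 24) + 9*t^3 - 26*t^2 - 56*t + 64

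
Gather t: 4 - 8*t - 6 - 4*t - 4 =-12*t - 6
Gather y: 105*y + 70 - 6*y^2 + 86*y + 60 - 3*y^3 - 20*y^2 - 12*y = -3*y^3 - 26*y^2 + 179*y + 130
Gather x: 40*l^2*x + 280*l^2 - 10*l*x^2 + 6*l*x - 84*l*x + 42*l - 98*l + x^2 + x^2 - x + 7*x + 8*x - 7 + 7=280*l^2 - 56*l + x^2*(2 - 10*l) + x*(40*l^2 - 78*l + 14)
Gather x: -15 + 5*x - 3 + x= 6*x - 18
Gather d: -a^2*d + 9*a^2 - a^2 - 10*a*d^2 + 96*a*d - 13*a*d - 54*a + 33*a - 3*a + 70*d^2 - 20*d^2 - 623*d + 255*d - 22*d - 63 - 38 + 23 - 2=8*a^2 - 24*a + d^2*(50 - 10*a) + d*(-a^2 + 83*a - 390) - 80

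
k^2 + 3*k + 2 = (k + 1)*(k + 2)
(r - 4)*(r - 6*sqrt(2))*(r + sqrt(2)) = r^3 - 5*sqrt(2)*r^2 - 4*r^2 - 12*r + 20*sqrt(2)*r + 48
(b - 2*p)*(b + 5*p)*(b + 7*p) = b^3 + 10*b^2*p + 11*b*p^2 - 70*p^3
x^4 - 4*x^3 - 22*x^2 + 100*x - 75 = (x - 5)*(x - 3)*(x - 1)*(x + 5)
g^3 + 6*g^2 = g^2*(g + 6)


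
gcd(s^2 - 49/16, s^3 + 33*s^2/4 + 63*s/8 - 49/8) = s + 7/4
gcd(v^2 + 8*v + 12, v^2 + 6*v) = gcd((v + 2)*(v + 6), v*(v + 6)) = v + 6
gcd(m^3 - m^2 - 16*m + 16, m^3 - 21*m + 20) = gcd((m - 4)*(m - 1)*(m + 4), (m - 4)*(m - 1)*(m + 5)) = m^2 - 5*m + 4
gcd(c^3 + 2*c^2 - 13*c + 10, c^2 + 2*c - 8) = c - 2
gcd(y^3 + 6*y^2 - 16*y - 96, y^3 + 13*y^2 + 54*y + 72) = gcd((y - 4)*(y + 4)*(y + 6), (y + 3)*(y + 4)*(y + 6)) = y^2 + 10*y + 24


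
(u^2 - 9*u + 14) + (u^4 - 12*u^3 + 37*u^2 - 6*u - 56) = u^4 - 12*u^3 + 38*u^2 - 15*u - 42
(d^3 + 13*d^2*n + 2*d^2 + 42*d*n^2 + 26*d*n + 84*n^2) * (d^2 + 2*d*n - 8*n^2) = d^5 + 15*d^4*n + 2*d^4 + 60*d^3*n^2 + 30*d^3*n - 20*d^2*n^3 + 120*d^2*n^2 - 336*d*n^4 - 40*d*n^3 - 672*n^4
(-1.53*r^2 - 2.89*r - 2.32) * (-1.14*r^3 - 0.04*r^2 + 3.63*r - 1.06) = 1.7442*r^5 + 3.3558*r^4 - 2.7935*r^3 - 8.7761*r^2 - 5.3582*r + 2.4592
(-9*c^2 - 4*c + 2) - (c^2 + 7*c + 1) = -10*c^2 - 11*c + 1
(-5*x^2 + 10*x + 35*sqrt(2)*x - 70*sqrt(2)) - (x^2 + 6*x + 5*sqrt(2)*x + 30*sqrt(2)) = -6*x^2 + 4*x + 30*sqrt(2)*x - 100*sqrt(2)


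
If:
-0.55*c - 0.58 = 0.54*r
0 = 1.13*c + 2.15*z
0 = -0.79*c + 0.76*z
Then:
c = 0.00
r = -1.07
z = 0.00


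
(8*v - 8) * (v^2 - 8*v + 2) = 8*v^3 - 72*v^2 + 80*v - 16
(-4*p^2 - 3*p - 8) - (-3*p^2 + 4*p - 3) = -p^2 - 7*p - 5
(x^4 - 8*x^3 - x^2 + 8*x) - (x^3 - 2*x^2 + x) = x^4 - 9*x^3 + x^2 + 7*x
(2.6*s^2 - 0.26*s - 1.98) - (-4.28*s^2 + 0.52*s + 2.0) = 6.88*s^2 - 0.78*s - 3.98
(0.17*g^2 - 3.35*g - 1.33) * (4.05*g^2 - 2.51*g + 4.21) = 0.6885*g^4 - 13.9942*g^3 + 3.7377*g^2 - 10.7652*g - 5.5993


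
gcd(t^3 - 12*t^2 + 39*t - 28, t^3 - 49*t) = t - 7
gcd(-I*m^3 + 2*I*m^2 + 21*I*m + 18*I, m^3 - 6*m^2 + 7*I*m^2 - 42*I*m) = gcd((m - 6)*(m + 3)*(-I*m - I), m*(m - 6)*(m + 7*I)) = m - 6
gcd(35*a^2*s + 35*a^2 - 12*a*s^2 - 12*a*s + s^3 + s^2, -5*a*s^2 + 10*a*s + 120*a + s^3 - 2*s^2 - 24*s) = -5*a + s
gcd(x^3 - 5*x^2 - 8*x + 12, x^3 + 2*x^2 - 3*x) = x - 1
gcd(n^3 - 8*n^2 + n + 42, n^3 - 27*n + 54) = n - 3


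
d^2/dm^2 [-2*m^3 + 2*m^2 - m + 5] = 4 - 12*m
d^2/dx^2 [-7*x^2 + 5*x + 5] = -14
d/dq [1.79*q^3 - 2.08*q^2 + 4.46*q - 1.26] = 5.37*q^2 - 4.16*q + 4.46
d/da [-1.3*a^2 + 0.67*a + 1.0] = 0.67 - 2.6*a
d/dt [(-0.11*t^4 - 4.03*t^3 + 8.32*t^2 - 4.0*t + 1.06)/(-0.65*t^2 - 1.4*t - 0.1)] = (0.143*t^5 + 3.0815*t^4 + 11.328*t^3 - 13.039*t^2 - 0.286*t + 1.884)/(0.4225*t^4 + 1.82*t^3 + 2.09*t^2 + 0.28*t + 0.01)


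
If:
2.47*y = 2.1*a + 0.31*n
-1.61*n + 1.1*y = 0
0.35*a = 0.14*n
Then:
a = 0.00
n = 0.00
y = 0.00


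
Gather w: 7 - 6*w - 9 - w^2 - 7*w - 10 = -w^2 - 13*w - 12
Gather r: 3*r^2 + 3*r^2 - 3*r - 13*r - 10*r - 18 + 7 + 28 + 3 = 6*r^2 - 26*r + 20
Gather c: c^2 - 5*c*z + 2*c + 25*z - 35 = c^2 + c*(2 - 5*z) + 25*z - 35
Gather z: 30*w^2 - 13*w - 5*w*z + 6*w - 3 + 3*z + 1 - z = 30*w^2 - 7*w + z*(2 - 5*w) - 2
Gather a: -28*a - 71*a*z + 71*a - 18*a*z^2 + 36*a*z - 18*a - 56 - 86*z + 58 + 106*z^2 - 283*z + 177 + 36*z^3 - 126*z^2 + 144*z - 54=a*(-18*z^2 - 35*z + 25) + 36*z^3 - 20*z^2 - 225*z + 125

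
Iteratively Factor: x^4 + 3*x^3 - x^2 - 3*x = (x + 1)*(x^3 + 2*x^2 - 3*x) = (x - 1)*(x + 1)*(x^2 + 3*x) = x*(x - 1)*(x + 1)*(x + 3)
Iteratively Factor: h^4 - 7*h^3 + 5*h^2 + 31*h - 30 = (h + 2)*(h^3 - 9*h^2 + 23*h - 15) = (h - 5)*(h + 2)*(h^2 - 4*h + 3) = (h - 5)*(h - 3)*(h + 2)*(h - 1)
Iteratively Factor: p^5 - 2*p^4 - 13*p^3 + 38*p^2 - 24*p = (p)*(p^4 - 2*p^3 - 13*p^2 + 38*p - 24) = p*(p - 1)*(p^3 - p^2 - 14*p + 24) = p*(p - 1)*(p + 4)*(p^2 - 5*p + 6) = p*(p - 3)*(p - 1)*(p + 4)*(p - 2)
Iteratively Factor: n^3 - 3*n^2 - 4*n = (n)*(n^2 - 3*n - 4) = n*(n + 1)*(n - 4)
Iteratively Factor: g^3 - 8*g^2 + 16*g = (g)*(g^2 - 8*g + 16) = g*(g - 4)*(g - 4)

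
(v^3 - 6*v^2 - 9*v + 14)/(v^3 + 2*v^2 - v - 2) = (v - 7)/(v + 1)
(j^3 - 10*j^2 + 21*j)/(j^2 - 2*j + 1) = j*(j^2 - 10*j + 21)/(j^2 - 2*j + 1)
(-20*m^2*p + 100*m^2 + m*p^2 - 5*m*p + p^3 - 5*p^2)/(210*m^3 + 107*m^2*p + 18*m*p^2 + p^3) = (-4*m*p + 20*m + p^2 - 5*p)/(42*m^2 + 13*m*p + p^2)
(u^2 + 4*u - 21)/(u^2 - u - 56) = (u - 3)/(u - 8)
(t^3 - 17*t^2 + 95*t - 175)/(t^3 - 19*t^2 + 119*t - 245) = (t - 5)/(t - 7)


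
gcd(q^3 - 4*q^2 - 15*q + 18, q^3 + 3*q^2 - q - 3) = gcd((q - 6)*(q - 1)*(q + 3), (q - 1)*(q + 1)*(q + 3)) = q^2 + 2*q - 3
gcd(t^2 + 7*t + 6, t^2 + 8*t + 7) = t + 1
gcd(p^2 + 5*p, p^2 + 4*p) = p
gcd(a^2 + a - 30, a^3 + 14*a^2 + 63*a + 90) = a + 6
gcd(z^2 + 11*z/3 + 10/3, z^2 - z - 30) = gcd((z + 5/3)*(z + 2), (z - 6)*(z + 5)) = 1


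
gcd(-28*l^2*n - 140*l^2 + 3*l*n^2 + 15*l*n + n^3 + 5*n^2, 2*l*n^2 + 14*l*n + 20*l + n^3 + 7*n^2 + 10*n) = n + 5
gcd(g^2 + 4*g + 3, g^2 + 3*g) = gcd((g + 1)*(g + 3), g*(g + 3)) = g + 3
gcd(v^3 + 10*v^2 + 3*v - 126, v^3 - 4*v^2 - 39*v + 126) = v^2 + 3*v - 18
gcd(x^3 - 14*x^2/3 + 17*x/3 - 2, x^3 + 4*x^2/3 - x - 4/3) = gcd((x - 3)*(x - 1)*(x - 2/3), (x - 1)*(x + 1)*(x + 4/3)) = x - 1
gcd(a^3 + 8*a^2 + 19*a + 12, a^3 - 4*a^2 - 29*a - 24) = a^2 + 4*a + 3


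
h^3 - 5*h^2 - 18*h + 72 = (h - 6)*(h - 3)*(h + 4)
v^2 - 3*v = v*(v - 3)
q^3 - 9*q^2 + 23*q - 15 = (q - 5)*(q - 3)*(q - 1)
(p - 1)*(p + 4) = p^2 + 3*p - 4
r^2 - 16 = (r - 4)*(r + 4)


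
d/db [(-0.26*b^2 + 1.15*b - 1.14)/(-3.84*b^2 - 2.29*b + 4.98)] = (5.0114*b^2 - 11.3448*b + 3.1164)/(14.7456*b^4 + 17.5872*b^3 - 33.0023*b^2 - 22.8084*b + 24.8004)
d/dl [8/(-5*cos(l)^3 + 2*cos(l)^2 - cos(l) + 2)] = 8*(-15*cos(l)^2 + 4*cos(l) - 1)*sin(l)/(5*cos(l)^3 - 2*cos(l)^2 + cos(l) - 2)^2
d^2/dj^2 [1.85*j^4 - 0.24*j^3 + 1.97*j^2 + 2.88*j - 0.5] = 22.2*j^2 - 1.44*j + 3.94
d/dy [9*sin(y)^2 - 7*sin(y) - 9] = (18*sin(y) - 7)*cos(y)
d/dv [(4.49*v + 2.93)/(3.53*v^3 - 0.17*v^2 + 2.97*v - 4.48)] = (-31.6994*v^3 - 30.2654*v^2 + 0.9962*v - 28.8173)/(12.4609*v^6 - 1.2002*v^5 + 20.9971*v^4 - 32.6386*v^3 + 10.3441*v^2 - 26.6112*v + 20.0704)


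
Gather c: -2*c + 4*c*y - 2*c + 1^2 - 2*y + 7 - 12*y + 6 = c*(4*y - 4) - 14*y + 14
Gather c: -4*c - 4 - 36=-4*c - 40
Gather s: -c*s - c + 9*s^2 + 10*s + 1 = -c + 9*s^2 + s*(10 - c) + 1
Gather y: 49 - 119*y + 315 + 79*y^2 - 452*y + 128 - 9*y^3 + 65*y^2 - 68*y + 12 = -9*y^3 + 144*y^2 - 639*y + 504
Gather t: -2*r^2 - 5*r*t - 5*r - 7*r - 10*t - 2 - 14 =-2*r^2 - 12*r + t*(-5*r - 10) - 16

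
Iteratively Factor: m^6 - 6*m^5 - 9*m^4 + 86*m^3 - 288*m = (m - 4)*(m^5 - 2*m^4 - 17*m^3 + 18*m^2 + 72*m) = (m - 4)^2*(m^4 + 2*m^3 - 9*m^2 - 18*m) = m*(m - 4)^2*(m^3 + 2*m^2 - 9*m - 18) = m*(m - 4)^2*(m + 2)*(m^2 - 9) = m*(m - 4)^2*(m - 3)*(m + 2)*(m + 3)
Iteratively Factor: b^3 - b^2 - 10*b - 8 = (b + 1)*(b^2 - 2*b - 8) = (b - 4)*(b + 1)*(b + 2)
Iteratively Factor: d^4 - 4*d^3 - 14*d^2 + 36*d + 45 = (d + 1)*(d^3 - 5*d^2 - 9*d + 45) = (d - 3)*(d + 1)*(d^2 - 2*d - 15) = (d - 5)*(d - 3)*(d + 1)*(d + 3)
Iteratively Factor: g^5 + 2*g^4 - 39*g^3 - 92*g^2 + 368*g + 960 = (g + 4)*(g^4 - 2*g^3 - 31*g^2 + 32*g + 240) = (g + 3)*(g + 4)*(g^3 - 5*g^2 - 16*g + 80) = (g + 3)*(g + 4)^2*(g^2 - 9*g + 20) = (g - 4)*(g + 3)*(g + 4)^2*(g - 5)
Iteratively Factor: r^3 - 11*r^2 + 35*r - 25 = (r - 5)*(r^2 - 6*r + 5) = (r - 5)*(r - 1)*(r - 5)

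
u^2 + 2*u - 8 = (u - 2)*(u + 4)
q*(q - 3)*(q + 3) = q^3 - 9*q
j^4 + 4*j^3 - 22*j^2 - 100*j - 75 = (j - 5)*(j + 1)*(j + 3)*(j + 5)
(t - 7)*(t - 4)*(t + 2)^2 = t^4 - 7*t^3 - 12*t^2 + 68*t + 112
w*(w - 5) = w^2 - 5*w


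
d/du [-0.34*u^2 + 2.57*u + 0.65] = 2.57 - 0.68*u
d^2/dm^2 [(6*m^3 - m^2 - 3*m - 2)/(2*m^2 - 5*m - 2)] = 16*(19*m^3 + 18*m^2 + 12*m - 4)/(8*m^6 - 60*m^5 + 126*m^4 - 5*m^3 - 126*m^2 - 60*m - 8)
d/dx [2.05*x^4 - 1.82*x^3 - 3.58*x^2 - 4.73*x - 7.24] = 8.2*x^3 - 5.46*x^2 - 7.16*x - 4.73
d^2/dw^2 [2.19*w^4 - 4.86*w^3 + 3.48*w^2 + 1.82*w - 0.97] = 26.28*w^2 - 29.16*w + 6.96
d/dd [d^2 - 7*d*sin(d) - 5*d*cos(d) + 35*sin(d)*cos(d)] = 5*d*sin(d) - 7*d*cos(d) + 2*d - 7*sin(d) - 5*cos(d) + 35*cos(2*d)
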